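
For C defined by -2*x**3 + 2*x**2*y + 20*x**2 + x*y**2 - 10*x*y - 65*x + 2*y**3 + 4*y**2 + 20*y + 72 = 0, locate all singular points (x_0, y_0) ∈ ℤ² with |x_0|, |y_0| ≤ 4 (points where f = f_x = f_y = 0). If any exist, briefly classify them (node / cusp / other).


Singular points: {(3, -1)}; classification: cusp.

Compute partial derivatives:
  f_x = -6*x**2 + 4*x*y + 40*x + y**2 - 10*y - 65.
  f_y = 2*x**2 + 2*x*y - 10*x + 6*y**2 + 8*y + 20.
Scan x_0 ∈ {−4, ..., 4}. For each x_0, f_y(x_0, y) is a polynomial in y; find its integer roots y ∈ {−4, ..., 4}, then test f_x and f at those candidates.
  x = -4: f_y(-4, y) = 6*y**2 + 92; no integer root y with |y| ≤ 4.
  x = -3: f_y(-3, y) = 6*y**2 + 2*y + 68; no integer root y with |y| ≤ 4.
  x = -2: f_y(-2, y) = 6*y**2 + 4*y + 48; no integer root y with |y| ≤ 4.
  x = -1: f_y(-1, y) = 6*y**2 + 6*y + 32; no integer root y with |y| ≤ 4.
  x = 0: f_y(0, y) = 6*y**2 + 8*y + 20; no integer root y with |y| ≤ 4.
  x = 1: f_y(1, y) = 6*y**2 + 10*y + 12; no integer root y with |y| ≤ 4.
  x = 2: f_y(2, y) = 6*y**2 + 12*y + 8; no integer root y with |y| ≤ 4.
  x = 3: f_y(3, y) = 6*y**2 + 14*y + 8; vanishes at y ∈ {-1}. (3, -1): f_x = 0, f = 0 — SINGULAR.
  x = 4: f_y(4, y) = 6*y**2 + 16*y + 12; no integer root y with |y| ≤ 4.
Only singular point on the grid: (3, -1).
Classify: substitute x = 3 + u, y = -1 + v and expand: f = -2*u**3 + 2*u**2*v + u*v**2 + 2*v**3 + v**2.
No constant or linear terms (consistent with a singular point). Quadratic part: v**2. Cubic part: -2*u**3 + 2*u**2*v + u*v**2 + 2*v**3.
The quadratic part v**2 is a perfect square, so there is a single (double) tangent line v = 0, i.e. y = -1. Restricting the cubic part to that line (v = 0) leaves -2*u**3 ≠ 0, so f is not divisible by v and the branch is v² ≈ 2*u**3 to lowest order — this is a cusp.
Classification: cusp.


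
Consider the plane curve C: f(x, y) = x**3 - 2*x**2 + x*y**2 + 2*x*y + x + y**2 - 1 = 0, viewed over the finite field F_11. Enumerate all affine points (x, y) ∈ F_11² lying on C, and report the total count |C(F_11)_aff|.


Affine F_11-points: {(0, 1), (0, 10), (1, 2), (1, 8), (2, 7), (2, 10), (3, 0), (3, 4), (6, 6), (6, 8), (10, 3)}; count = 11.

For each of the 121 pairs (x, y) ∈ F_11², evaluate f(x, y) mod 11. Record the zeros.
  x = 0: [0↦10, 1↦0, 2↦3, 3↦8, 4↦4, 5↦2, 6↦2, 7↦4, 8↦8, 9↦3, 10↦0]  zeros at y ∈ {1, 10}
  x = 1: [0↦10, 1↦3, 2↦0, 3↦1, 4↦6, 5↦4, 6↦6, 7↦1, 8↦0, 9↦3, 10↦10]  zeros at y ∈ {2, 8}
  x = 2: [0↦1, 1↦8, 2↦10, 3↦7, 4↦10, 5↦8, 6↦1, 7↦0, 8↦5, 9↦5, 10↦0]  zeros at y ∈ {7, 10}
  x = 3: [0↦0, 1↦10, 2↦6, 3↦10, 4↦0, 5↦9, 6↦4, 7↦7, 8↦7, 9↦4, 10↦9]  zeros at y ∈ {0, 4}
  x = 4: [0↦2, 1↦4, 2↦5, 3↦5, 4↦4, 5↦2, 6↦10, 7↦6, 8↦1, 9↦6, 10↦10]  zeros at y ∈ ∅
  x = 5: [0↦2, 1↦7, 2↦2, 3↦9, 4↦6, 5↦4, 6↦3, 7↦3, 8↦4, 9↦6, 10↦9]  zeros at y ∈ ∅
  x = 6: [0↦6, 1↦3, 2↦3, 3↦6, 4↦1, 5↦10, 6↦0, 7↦4, 8↦0, 9↦10, 10↦1]  zeros at y ∈ {6, 8}
  x = 7: [0↦9, 1↦9, 2↦3, 3↦2, 4↦6, 5↦4, 6↦7, 7↦4, 8↦6, 9↦2, 10↦3]  zeros at y ∈ ∅
  x = 8: [0↦6, 1↦9, 2↦8, 3↦3, 4↦5, 5↦3, 6↦8, 7↦9, 8↦6, 9↦10, 10↦10]  zeros at y ∈ ∅
  x = 9: [0↦3, 1↦9, 2↦2, 3↦4, 4↦4, 5↦2, 6↦9, 7↦3, 8↦6, 9↦7, 10↦6]  zeros at y ∈ ∅
  x = 10: [0↦6, 1↦4, 2↦2, 3↦0, 4↦9, 5↦7, 6↦5, 7↦3, 8↦1, 9↦10, 10↦8]  zeros at y ∈ {3}
Collecting zeros: affine points = {(0, 1), (0, 10), (1, 2), (1, 8), (2, 7), (2, 10), (3, 0), (3, 4), (6, 6), (6, 8), (10, 3)}.
Total count |C(F_11)_aff| = 11.


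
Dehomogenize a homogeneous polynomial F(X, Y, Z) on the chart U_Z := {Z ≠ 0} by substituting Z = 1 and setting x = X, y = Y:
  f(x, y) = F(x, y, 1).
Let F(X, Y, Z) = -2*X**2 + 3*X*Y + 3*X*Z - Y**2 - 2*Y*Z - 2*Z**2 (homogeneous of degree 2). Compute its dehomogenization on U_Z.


f(x, y) = -2*x**2 + 3*x*y + 3*x - y**2 - 2*y - 2

On U_Z we set Z = 1. Each monomial c·X^i·Y^j·Z^k in F becomes c·x^i·y^j·1^k = c·x^i·y^j.
Substituting Z = 1: F(X, Y, 1) = -2*x**2 + 3*x*y + 3*x - y**2 - 2*y - 2.
Note: deg(f) ≤ deg(F) = 2; strict inequality happens when F is divisible by Z (lost terms).


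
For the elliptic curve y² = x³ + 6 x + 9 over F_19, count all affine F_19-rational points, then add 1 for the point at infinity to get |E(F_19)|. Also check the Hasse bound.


Affine points = {(0, 3), (0, 16), (1, 4), (1, 15), (3, 4), (3, 15), (10, 9), (10, 10), (11, 0), (12, 2), (12, 17), (13, 2), (13, 17), (14, 5), (14, 14), (15, 4), (15, 15)}; affine count = 17; |E(F_19)| = 18.

Discriminant check: Δ ∝ 4a³ + 27b² = 4·6³ + 27·9² = 4·216 + 27·81 ≡ 11 (mod 19). Nonzero ⇒ E is nonsingular.
For each x ∈ F_19, compute rhs = x³ + 6·x + 9 mod 19, then count y ∈ F_19 with y² ≡ rhs.
  x = 0: rhs = 9, matching y values: 3, 16 (2 points).
  x = 1: rhs = 16, matching y values: 4, 15 (2 points).
  x = 2: rhs = 10, matching y values: none (0 points).
  x = 3: rhs = 16, matching y values: 4, 15 (2 points).
  x = 4: rhs = 2, matching y values: none (0 points).
  x = 5: rhs = 12, matching y values: none (0 points).
  x = 6: rhs = 14, matching y values: none (0 points).
  x = 7: rhs = 14, matching y values: none (0 points).
  x = 8: rhs = 18, matching y values: none (0 points).
  x = 9: rhs = 13, matching y values: none (0 points).
  x = 10: rhs = 5, matching y values: 9, 10 (2 points).
  x = 11: rhs = 0, matching y values: 0 (1 points).
  x = 12: rhs = 4, matching y values: 2, 17 (2 points).
  x = 13: rhs = 4, matching y values: 2, 17 (2 points).
  x = 14: rhs = 6, matching y values: 5, 14 (2 points).
  x = 15: rhs = 16, matching y values: 4, 15 (2 points).
  x = 16: rhs = 2, matching y values: none (0 points).
  x = 17: rhs = 8, matching y values: none (0 points).
  x = 18: rhs = 2, matching y values: none (0 points).
Total affine count: 17.
Full point count |E(F_19)| = 17 + 1 = 18.
Hasse bound: |18 − (19+1)| = |-2| = 2 ≤ 2√19 ≈ 8.7178 ✓.


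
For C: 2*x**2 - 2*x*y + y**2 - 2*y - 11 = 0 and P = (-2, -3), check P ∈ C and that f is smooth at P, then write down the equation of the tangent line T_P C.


Tangent line at P: -2*x - 4*y - 16 = 0.

Step 1: f(-2, -3) = 0, so P lies on C.
Step 2: partial derivatives
  f_x(x, y) = 4*x - 2*y, f_y(x, y) = -2*x + 2*y - 2.
  f_x(P) = -2, f_y(P) = -4 (gradient nonzero, so P is smooth).
Step 3: tangent line at P: -2·(x − -2) + -4·(y − -3) = 0.
Expanding: -2*x - 4*y - 16 = 0.


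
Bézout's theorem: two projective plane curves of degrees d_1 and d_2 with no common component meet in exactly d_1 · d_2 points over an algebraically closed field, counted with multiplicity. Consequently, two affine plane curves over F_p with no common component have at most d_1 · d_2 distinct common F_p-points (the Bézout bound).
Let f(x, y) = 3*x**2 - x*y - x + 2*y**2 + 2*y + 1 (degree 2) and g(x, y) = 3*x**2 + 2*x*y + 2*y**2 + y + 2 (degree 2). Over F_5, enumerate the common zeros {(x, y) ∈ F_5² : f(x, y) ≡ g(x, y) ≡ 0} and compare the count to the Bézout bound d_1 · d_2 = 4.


Common zeros: {(0, 1), (4, 0)}; count = 2; Bézout bound = 4.

deg(f) = 2, deg(g) = 2, so Bézout bound = 4.
Scan x ∈ F_5. For each x, list the y ∈ F_5 with f(x, y) ≡ 0 and those with g(x, y) ≡ 0 (mod 5); the common zeros in that column are the intersection.
  x = 0: f ≡ 0 at y ∈ {1, 3}; g ≡ 0 at y ∈ {1}; common: {1}.
  x = 1: f ≡ 0 at y ∈ ∅; g ≡ 0 at y ∈ {0, 1}; common: ∅.
  x = 2: f ≡ 0 at y ∈ ∅; g ≡ 0 at y ∈ ∅; common: ∅.
  x = 3: f ≡ 0 at y ∈ {0, 3}; g ≡ 0 at y ∈ ∅; common: ∅.
  x = 4: f ≡ 0 at y ∈ {0, 1}; g ≡ 0 at y ∈ {0, 3}; common: {0}.
Collecting: common zeros = {(0, 1), (4, 0)}, so the count is 2.
Comparison with the Bézout bound: 2 ≤ 4 = deg(f)·deg(g), as expected for curves with no common component (the affine F_5-count falls short of the bound because intersections may lie at infinity, over extension fields, or carry multiplicity).


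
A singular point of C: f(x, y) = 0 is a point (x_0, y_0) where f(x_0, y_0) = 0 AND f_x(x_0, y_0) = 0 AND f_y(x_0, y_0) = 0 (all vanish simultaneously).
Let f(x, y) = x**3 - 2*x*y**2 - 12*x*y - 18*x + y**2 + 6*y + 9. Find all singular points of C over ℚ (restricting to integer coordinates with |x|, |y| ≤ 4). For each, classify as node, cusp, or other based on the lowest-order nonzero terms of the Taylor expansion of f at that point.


Singular points: {(0, -3)}; classification: cusp.

Compute partial derivatives:
  f_x = 3*x**2 - 2*y**2 - 12*y - 18.
  f_y = -4*x*y - 12*x + 2*y + 6.
Scan x_0 ∈ {−4, ..., 4}. For each x_0, f_y(x_0, y) is a polynomial in y; find its integer roots y ∈ {−4, ..., 4}, then test f_x and f at those candidates.
  x = -4: f_y(-4, y) = 18*y + 54; vanishes at y ∈ {-3}. (-4, -3): f_x = 48 ≠ 0.
  x = -3: f_y(-3, y) = 14*y + 42; vanishes at y ∈ {-3}. (-3, -3): f_x = 27 ≠ 0.
  x = -2: f_y(-2, y) = 10*y + 30; vanishes at y ∈ {-3}. (-2, -3): f_x = 12 ≠ 0.
  x = -1: f_y(-1, y) = 6*y + 18; vanishes at y ∈ {-3}. (-1, -3): f_x = 3 ≠ 0.
  x = 0: f_y(0, y) = 2*y + 6; vanishes at y ∈ {-3}. (0, -3): f_x = 0, f = 0 — SINGULAR.
  x = 1: f_y(1, y) = -2*y - 6; vanishes at y ∈ {-3}. (1, -3): f_x = 3 ≠ 0.
  x = 2: f_y(2, y) = -6*y - 18; vanishes at y ∈ {-3}. (2, -3): f_x = 12 ≠ 0.
  x = 3: f_y(3, y) = -10*y - 30; vanishes at y ∈ {-3}. (3, -3): f_x = 27 ≠ 0.
  x = 4: f_y(4, y) = -14*y - 42; vanishes at y ∈ {-3}. (4, -3): f_x = 48 ≠ 0.
Only singular point on the grid: (0, -3).
Classify: substitute x = 0 + u, y = -3 + v and expand: f = u**3 - 2*u*v**2 + v**2.
No constant or linear terms (consistent with a singular point). Quadratic part: v**2. Cubic part: u**3 - 2*u*v**2.
The quadratic part v**2 is a perfect square, so there is a single (double) tangent line v = 0, i.e. y = -3. Restricting the cubic part to that line (v = 0) leaves u**3 ≠ 0, so f is not divisible by v and the branch is v² ≈ -u**3 to lowest order — this is a cusp.
Classification: cusp.


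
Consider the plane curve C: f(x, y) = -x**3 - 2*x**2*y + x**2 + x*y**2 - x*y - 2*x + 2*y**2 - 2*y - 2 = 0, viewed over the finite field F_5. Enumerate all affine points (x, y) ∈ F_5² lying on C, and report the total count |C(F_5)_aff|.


Affine F_5-points: {(0, 3), (2, 0), (2, 3), (3, 3), (4, 1), (4, 2)}; count = 6.

For each of the 25 pairs (x, y) ∈ F_5², evaluate f(x, y) mod 5. Record the zeros.
  x = 0: [0↦3, 1↦3, 2↦2, 3↦0, 4↦2]  zeros at y ∈ {3}
  x = 1: [0↦1, 1↦4, 2↦3, 3↦3, 4↦4]  zeros at y ∈ ∅
  x = 2: [0↦0, 1↦2, 2↦2, 3↦0, 4↦1]  zeros at y ∈ {0, 3}
  x = 3: [0↦4, 1↦1, 2↦3, 3↦0, 4↦2]  zeros at y ∈ {3}
  x = 4: [0↦2, 1↦0, 2↦0, 3↦2, 4↦1]  zeros at y ∈ {1, 2}
Collecting zeros: affine points = {(0, 3), (2, 0), (2, 3), (3, 3), (4, 1), (4, 2)}.
Total count |C(F_5)_aff| = 6.


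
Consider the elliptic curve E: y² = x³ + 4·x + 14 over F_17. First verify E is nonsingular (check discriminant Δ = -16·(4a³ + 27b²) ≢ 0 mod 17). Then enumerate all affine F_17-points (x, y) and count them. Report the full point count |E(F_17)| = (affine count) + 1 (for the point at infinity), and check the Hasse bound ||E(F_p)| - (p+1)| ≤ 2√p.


Affine points = {(1, 6), (1, 11), (2, 8), (2, 9), (3, 6), (3, 11), (4, 3), (4, 14), (6, 4), (6, 13), (10, 0), (13, 6), (13, 11), (14, 3), (14, 14), (15, 7), (15, 10), (16, 3), (16, 14)}; affine count = 19; |E(F_17)| = 20.

Discriminant check: Δ ∝ 4a³ + 27b² = 4·4³ + 27·14² = 4·64 + 27·196 ≡ 6 (mod 17). Nonzero ⇒ E is nonsingular.
For each x ∈ F_17, compute rhs = x³ + 4·x + 14 mod 17, then count y ∈ F_17 with y² ≡ rhs.
  x = 0: rhs = 14, matching y values: none (0 points).
  x = 1: rhs = 2, matching y values: 6, 11 (2 points).
  x = 2: rhs = 13, matching y values: 8, 9 (2 points).
  x = 3: rhs = 2, matching y values: 6, 11 (2 points).
  x = 4: rhs = 9, matching y values: 3, 14 (2 points).
  x = 5: rhs = 6, matching y values: none (0 points).
  x = 6: rhs = 16, matching y values: 4, 13 (2 points).
  x = 7: rhs = 11, matching y values: none (0 points).
  x = 8: rhs = 14, matching y values: none (0 points).
  x = 9: rhs = 14, matching y values: none (0 points).
  x = 10: rhs = 0, matching y values: 0 (1 points).
  x = 11: rhs = 12, matching y values: none (0 points).
  x = 12: rhs = 5, matching y values: none (0 points).
  x = 13: rhs = 2, matching y values: 6, 11 (2 points).
  x = 14: rhs = 9, matching y values: 3, 14 (2 points).
  x = 15: rhs = 15, matching y values: 7, 10 (2 points).
  x = 16: rhs = 9, matching y values: 3, 14 (2 points).
Total affine count: 19.
Full point count |E(F_17)| = 19 + 1 = 20.
Hasse bound: |20 − (17+1)| = |2| = 2 ≤ 2√17 ≈ 8.2462 ✓.


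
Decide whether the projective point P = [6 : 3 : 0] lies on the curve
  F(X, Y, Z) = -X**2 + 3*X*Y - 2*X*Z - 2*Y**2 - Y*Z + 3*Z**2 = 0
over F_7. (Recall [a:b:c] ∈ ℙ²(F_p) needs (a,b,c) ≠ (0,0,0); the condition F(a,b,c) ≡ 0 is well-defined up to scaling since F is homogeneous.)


F(6,3,0) ≡ 0 (mod 7); P is on the curve.

Evaluate F(6, 3, 0) term-by-term (mod 7).
  -X**2 ↦ -1·36·1·1 = -36
  3*X*Y ↦ 3·6·3·1 = 54
  -2*X*Z ↦ -2·6·1·0 = 0
  -2*Y**2 ↦ -2·1·9·1 = -18
  -Y*Z ↦ -1·1·3·0 = 0
  3*Z**2 ↦ 3·1·1·0 = 0
Sum: F(6, 3, 0) = (-36) + (54) + (0) + (-18) + (0) + (0) = 0.
Reducing mod 7: 0 ≡ 0 (mod 7).
Since F(a, b, c) ≡ 0 (mod 7), P lies on the curve.


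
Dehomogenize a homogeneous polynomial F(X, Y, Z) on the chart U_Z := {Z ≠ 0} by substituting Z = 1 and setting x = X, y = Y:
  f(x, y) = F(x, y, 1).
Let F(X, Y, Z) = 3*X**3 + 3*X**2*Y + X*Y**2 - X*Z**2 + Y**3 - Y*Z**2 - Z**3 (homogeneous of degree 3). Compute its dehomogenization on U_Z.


f(x, y) = 3*x**3 + 3*x**2*y + x*y**2 - x + y**3 - y - 1

On U_Z we set Z = 1. Each monomial c·X^i·Y^j·Z^k in F becomes c·x^i·y^j·1^k = c·x^i·y^j.
Substituting Z = 1: F(X, Y, 1) = 3*x**3 + 3*x**2*y + x*y**2 - x + y**3 - y - 1.
Note: deg(f) ≤ deg(F) = 3; strict inequality happens when F is divisible by Z (lost terms).


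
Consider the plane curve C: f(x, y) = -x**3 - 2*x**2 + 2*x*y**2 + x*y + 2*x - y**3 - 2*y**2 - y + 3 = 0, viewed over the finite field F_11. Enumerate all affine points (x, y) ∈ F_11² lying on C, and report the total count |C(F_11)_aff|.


Affine F_11-points: {(1, 7), (2, 8), (3, 10), (4, 1), (5, 6), (6, 2), (6, 6), (7, 1), (9, 1), (9, 6), (9, 9), (10, 0)}; count = 12.

For each of the 121 pairs (x, y) ∈ F_11², evaluate f(x, y) mod 11. Record the zeros.
  x = 0: [0↦3, 1↦10, 2↦7, 3↦10, 4↦2, 5↦10, 6↦6, 7↦6, 8↦4, 9↦5, 10↦3]  zeros at y ∈ ∅
  x = 1: [0↦2, 1↦1, 2↦5, 3↦8, 4↦4, 5↦9, 6↦6, 7↦0, 8↦7, 9↦10, 10↦3]  zeros at y ∈ {7}
  x = 2: [0↦2, 1↦4, 2↦4, 3↦7, 4↦7, 5↦9, 6↦7, 7↦6, 8↦0, 9↦5, 10↦4]  zeros at y ∈ {8}
  x = 3: [0↦8, 1↦2, 2↦9, 3↦1, 4↦5, 5↦4, 6↦3, 7↦7, 8↦10, 9↦6, 10↦0]  zeros at y ∈ {10}
  x = 4: [0↦3, 1↦0, 2↦3, 3↦6, 4↦3, 5↦10, 6↦10, 7↦8, 8↦9, 9↦7, 10↦7]  zeros at y ∈ {1}
  x = 5: [0↦3, 1↦3, 2↦2, 3↦5, 4↦6, 5↦10, 6↦0, 7↦3, 8↦2, 9↦2, 10↦8]  zeros at y ∈ {6}
  x = 6: [0↦2, 1↦5, 2↦0, 3↦3, 4↦8, 5↦9, 6↦0, 7↦8, 8↦5, 9↦7, 10↦8]  zeros at y ∈ {2, 6}
  x = 7: [0↦5, 1↦0, 2↦2, 3↦5, 4↦3, 5↦1, 6↦4, 7↦6, 8↦1, 9↦5, 10↦1]  zeros at y ∈ {1}
  x = 8: [0↦6, 1↦4, 2↦2, 3↦5, 4↦7, 5↦2, 6↦6, 7↦2, 8↦6, 9↦1, 10↦3]  zeros at y ∈ ∅
  x = 9: [0↦10, 1↦0, 2↦5, 3↦8, 4↦3, 5↦6, 6↦0, 7↦1, 8↦3, 9↦0, 10↦8]  zeros at y ∈ {1, 6, 9}
  x = 10: [0↦0, 1↦4, 2↦5, 3↦8, 4↦7, 5↦7, 6↦2, 7↦8, 8↦8, 9↦7, 10↦10]  zeros at y ∈ {0}
Collecting zeros: affine points = {(1, 7), (2, 8), (3, 10), (4, 1), (5, 6), (6, 2), (6, 6), (7, 1), (9, 1), (9, 6), (9, 9), (10, 0)}.
Total count |C(F_11)_aff| = 12.


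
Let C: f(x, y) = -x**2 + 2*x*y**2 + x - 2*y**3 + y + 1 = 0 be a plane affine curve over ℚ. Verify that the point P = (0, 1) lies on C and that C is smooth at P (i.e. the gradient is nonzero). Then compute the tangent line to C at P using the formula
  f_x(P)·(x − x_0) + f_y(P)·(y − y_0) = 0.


Tangent line at P: 3*x - 5*y + 5 = 0.

Step 1: f(0, 1) = 0, so P lies on C.
Step 2: partial derivatives
  f_x(x, y) = -2*x + 2*y**2 + 1, f_y(x, y) = 4*x*y - 6*y**2 + 1.
  f_x(P) = 3, f_y(P) = -5 (gradient nonzero, so P is smooth).
Step 3: tangent line at P: 3·(x − 0) + -5·(y − 1) = 0.
Expanding: 3*x - 5*y + 5 = 0.


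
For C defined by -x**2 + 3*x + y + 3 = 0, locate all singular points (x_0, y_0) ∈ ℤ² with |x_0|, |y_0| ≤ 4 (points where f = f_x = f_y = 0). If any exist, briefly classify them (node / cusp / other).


No singular points in the scanned grid; C is smooth there.

Compute partial derivatives:
  f_x = 3 - 2*x.
  f_y = 1.
f_y = 1 is a nonzero constant, so f_y never vanishes: no point (x, y) can satisfy f = f_x = f_y = 0. In particular no (x, y) ∈ {−4, ..., 4}² is singular; the curve is smooth.


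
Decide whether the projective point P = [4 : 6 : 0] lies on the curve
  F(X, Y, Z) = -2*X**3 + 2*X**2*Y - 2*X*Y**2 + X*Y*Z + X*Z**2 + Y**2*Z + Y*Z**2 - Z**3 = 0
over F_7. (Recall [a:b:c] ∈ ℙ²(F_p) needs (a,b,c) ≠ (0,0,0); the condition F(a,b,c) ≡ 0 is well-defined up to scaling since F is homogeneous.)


F(4,6,0) ≡ 0 (mod 7); P is on the curve.

Evaluate F(4, 6, 0) term-by-term (mod 7).
  -2*X**3 ↦ -2·64·1·1 = -128
  2*X**2*Y ↦ 2·16·6·1 = 192
  -2*X*Y**2 ↦ -2·4·36·1 = -288
  X*Y*Z ↦ 1·4·6·0 = 0
  X*Z**2 ↦ 1·4·1·0 = 0
  Y**2*Z ↦ 1·1·36·0 = 0
  Y*Z**2 ↦ 1·1·6·0 = 0
  -Z**3 ↦ -1·1·1·0 = 0
Sum: F(4, 6, 0) = (-128) + (192) + (-288) + (0) + (0) + (0) + (0) + (0) = -224.
Reducing mod 7: -224 ≡ 0 (mod 7).
Since F(a, b, c) ≡ 0 (mod 7), P lies on the curve.


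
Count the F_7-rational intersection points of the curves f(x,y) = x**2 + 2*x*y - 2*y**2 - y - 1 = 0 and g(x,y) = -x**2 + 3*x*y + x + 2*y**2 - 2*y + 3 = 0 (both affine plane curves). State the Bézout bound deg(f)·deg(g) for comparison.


Common zeros: {(4, 5)}; count = 1; Bézout bound = 4.

deg(f) = 2, deg(g) = 2, so Bézout bound = 4.
Scan x ∈ F_7. For each x, list the y ∈ F_7 with f(x, y) ≡ 0 and those with g(x, y) ≡ 0 (mod 7); the common zeros in that column are the intersection.
  x = 0: f ≡ 0 at y ∈ {5}; g ≡ 0 at y ∈ {2, 6}; common: ∅.
  x = 1: f ≡ 0 at y ∈ {0, 4}; g ≡ 0 at y ∈ ∅; common: ∅.
  x = 2: f ≡ 0 at y ∈ ∅; g ≡ 0 at y ∈ {1, 4}; common: ∅.
  x = 3: f ≡ 0 at y ∈ ∅; g ≡ 0 at y ∈ ∅; common: ∅.
  x = 4: f ≡ 0 at y ∈ {2, 5}; g ≡ 0 at y ∈ {4, 5}; common: {5}.
  x = 5: f ≡ 0 at y ∈ {4}; g ≡ 0 at y ∈ {5, 6}; common: ∅.
  x = 6: f ≡ 0 at y ∈ {0, 2}; g ≡ 0 at y ∈ ∅; common: ∅.
Collecting: common zeros = {(4, 5)}, so the count is 1.
Comparison with the Bézout bound: 1 ≤ 4 = deg(f)·deg(g), as expected for curves with no common component (the affine F_7-count falls short of the bound because intersections may lie at infinity, over extension fields, or carry multiplicity).


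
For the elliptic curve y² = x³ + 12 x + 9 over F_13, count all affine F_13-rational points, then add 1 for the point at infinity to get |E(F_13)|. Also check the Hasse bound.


Affine points = {(0, 3), (0, 10), (1, 3), (1, 10), (4, 2), (4, 11), (5, 5), (5, 8), (9, 1), (9, 12), (11, 4), (11, 9), (12, 3), (12, 10)}; affine count = 14; |E(F_13)| = 15.

Discriminant check: Δ ∝ 4a³ + 27b² = 4·12³ + 27·9² = 4·1728 + 27·81 ≡ 12 (mod 13). Nonzero ⇒ E is nonsingular.
For each x ∈ F_13, compute rhs = x³ + 12·x + 9 mod 13, then count y ∈ F_13 with y² ≡ rhs.
  x = 0: rhs = 9, matching y values: 3, 10 (2 points).
  x = 1: rhs = 9, matching y values: 3, 10 (2 points).
  x = 2: rhs = 2, matching y values: none (0 points).
  x = 3: rhs = 7, matching y values: none (0 points).
  x = 4: rhs = 4, matching y values: 2, 11 (2 points).
  x = 5: rhs = 12, matching y values: 5, 8 (2 points).
  x = 6: rhs = 11, matching y values: none (0 points).
  x = 7: rhs = 7, matching y values: none (0 points).
  x = 8: rhs = 6, matching y values: none (0 points).
  x = 9: rhs = 1, matching y values: 1, 12 (2 points).
  x = 10: rhs = 11, matching y values: none (0 points).
  x = 11: rhs = 3, matching y values: 4, 9 (2 points).
  x = 12: rhs = 9, matching y values: 3, 10 (2 points).
Total affine count: 14.
Full point count |E(F_13)| = 14 + 1 = 15.
Hasse bound: |15 − (13+1)| = |1| = 1 ≤ 2√13 ≈ 7.2111 ✓.


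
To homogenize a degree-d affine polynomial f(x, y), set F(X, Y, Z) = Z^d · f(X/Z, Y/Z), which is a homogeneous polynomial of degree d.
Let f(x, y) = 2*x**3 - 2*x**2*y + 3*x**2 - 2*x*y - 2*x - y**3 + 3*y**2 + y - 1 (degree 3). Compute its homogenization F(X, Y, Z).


F(X, Y, Z) = 2*X**3 - 2*X**2*Y + 3*X**2*Z - 2*X*Y*Z - 2*X*Z**2 - Y**3 + 3*Y**2*Z + Y*Z**2 - Z**3

deg(f) = 3.
Substitute x = X/Z, y = Y/Z into f, then multiply by Z^3.
  monomial 2·x^3·y^0 ↦ 2·X^3·Y^0·Z^0.
  monomial -2·x^2·y^1 ↦ -2·X^2·Y^1·Z^0.
  monomial 3·x^2·y^0 ↦ 3·X^2·Y^0·Z^1.
  monomial -2·x^1·y^1 ↦ -2·X^1·Y^1·Z^1.
  monomial -2·x^1·y^0 ↦ -2·X^1·Y^0·Z^2.
  monomial -1·x^0·y^3 ↦ -1·X^0·Y^3·Z^0.
  monomial 3·x^0·y^2 ↦ 3·X^0·Y^2·Z^1.
  monomial 1·x^0·y^1 ↦ 1·X^0·Y^1·Z^2.
  monomial -1·x^0·y^0 ↦ -1·X^0·Y^0·Z^3.
Collecting: F(X, Y, Z) = 2*X**3 - 2*X**2*Y + 3*X**2*Z - 2*X*Y*Z - 2*X*Z**2 - Y**3 + 3*Y**2*Z + Y*Z**2 - Z**3.


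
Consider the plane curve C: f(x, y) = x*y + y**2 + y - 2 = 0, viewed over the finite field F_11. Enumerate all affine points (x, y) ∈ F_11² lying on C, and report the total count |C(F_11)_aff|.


Affine F_11-points: {(0, 1), (0, 9), (1, 4), (1, 5), (4, 3), (5, 8), (8, 6), (8, 7), (9, 2), (9, 10)}; count = 10.

For each of the 121 pairs (x, y) ∈ F_11², evaluate f(x, y) mod 11. Record the zeros.
  x = 0: [0↦9, 1↦0, 2↦4, 3↦10, 4↦7, 5↦6, 6↦7, 7↦10, 8↦4, 9↦0, 10↦9]  zeros at y ∈ {1, 9}
  x = 1: [0↦9, 1↦1, 2↦6, 3↦2, 4↦0, 5↦0, 6↦2, 7↦6, 8↦1, 9↦9, 10↦8]  zeros at y ∈ {4, 5}
  x = 2: [0↦9, 1↦2, 2↦8, 3↦5, 4↦4, 5↦5, 6↦8, 7↦2, 8↦9, 9↦7, 10↦7]  zeros at y ∈ ∅
  x = 3: [0↦9, 1↦3, 2↦10, 3↦8, 4↦8, 5↦10, 6↦3, 7↦9, 8↦6, 9↦5, 10↦6]  zeros at y ∈ ∅
  x = 4: [0↦9, 1↦4, 2↦1, 3↦0, 4↦1, 5↦4, 6↦9, 7↦5, 8↦3, 9↦3, 10↦5]  zeros at y ∈ {3}
  x = 5: [0↦9, 1↦5, 2↦3, 3↦3, 4↦5, 5↦9, 6↦4, 7↦1, 8↦0, 9↦1, 10↦4]  zeros at y ∈ {8}
  x = 6: [0↦9, 1↦6, 2↦5, 3↦6, 4↦9, 5↦3, 6↦10, 7↦8, 8↦8, 9↦10, 10↦3]  zeros at y ∈ ∅
  x = 7: [0↦9, 1↦7, 2↦7, 3↦9, 4↦2, 5↦8, 6↦5, 7↦4, 8↦5, 9↦8, 10↦2]  zeros at y ∈ ∅
  x = 8: [0↦9, 1↦8, 2↦9, 3↦1, 4↦6, 5↦2, 6↦0, 7↦0, 8↦2, 9↦6, 10↦1]  zeros at y ∈ {6, 7}
  x = 9: [0↦9, 1↦9, 2↦0, 3↦4, 4↦10, 5↦7, 6↦6, 7↦7, 8↦10, 9↦4, 10↦0]  zeros at y ∈ {2, 10}
  x = 10: [0↦9, 1↦10, 2↦2, 3↦7, 4↦3, 5↦1, 6↦1, 7↦3, 8↦7, 9↦2, 10↦10]  zeros at y ∈ ∅
Collecting zeros: affine points = {(0, 1), (0, 9), (1, 4), (1, 5), (4, 3), (5, 8), (8, 6), (8, 7), (9, 2), (9, 10)}.
Total count |C(F_11)_aff| = 10.


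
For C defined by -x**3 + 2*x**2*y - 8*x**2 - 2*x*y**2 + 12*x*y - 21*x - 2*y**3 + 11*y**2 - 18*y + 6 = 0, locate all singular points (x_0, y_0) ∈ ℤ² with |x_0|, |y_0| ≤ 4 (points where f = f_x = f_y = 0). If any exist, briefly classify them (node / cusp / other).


Singular points: {(-1, 2)}; classification: node.

Compute partial derivatives:
  f_x = -3*x**2 + 4*x*y - 16*x - 2*y**2 + 12*y - 21.
  f_y = 2*x**2 - 4*x*y + 12*x - 6*y**2 + 22*y - 18.
Scan x_0 ∈ {−4, ..., 4}. For each x_0, f_y(x_0, y) is a polynomial in y; find its integer roots y ∈ {−4, ..., 4}, then test f_x and f at those candidates.
  x = -4: f_y(-4, y) = -6*y**2 + 38*y - 34; no integer root y with |y| ≤ 4.
  x = -3: f_y(-3, y) = -6*y**2 + 34*y - 36; no integer root y with |y| ≤ 4.
  x = -2: f_y(-2, y) = -6*y**2 + 30*y - 34; no integer root y with |y| ≤ 4.
  x = -1: f_y(-1, y) = -6*y**2 + 26*y - 28; vanishes at y ∈ {2}. (-1, 2): f_x = 0, f = 0 — SINGULAR.
  x = 0: f_y(0, y) = -6*y**2 + 22*y - 18; no integer root y with |y| ≤ 4.
  x = 1: f_y(1, y) = -6*y**2 + 18*y - 4; no integer root y with |y| ≤ 4.
  x = 2: f_y(2, y) = -6*y**2 + 14*y + 14; no integer root y with |y| ≤ 4.
  x = 3: f_y(3, y) = -6*y**2 + 10*y + 36; no integer root y with |y| ≤ 4.
  x = 4: f_y(4, y) = -6*y**2 + 6*y + 62; no integer root y with |y| ≤ 4.
Only singular point on the grid: (-1, 2).
Classify: substitute x = -1 + u, y = 2 + v and expand: f = -u**3 + 2*u**2*v - u**2 - 2*u*v**2 - 2*v**3 + v**2.
No constant or linear terms (consistent with a singular point). Quadratic part: -u**2 + v**2. Cubic part: -u**3 + 2*u**2*v - 2*u*v**2 - 2*v**3.
The quadratic part v**2 - u**2 = (v − u)(v + u) splits into two distinct linear factors, so there are two distinct tangent lines y − 2 = ±(x − -1) — this is a node (ordinary double point).
Classification: node.


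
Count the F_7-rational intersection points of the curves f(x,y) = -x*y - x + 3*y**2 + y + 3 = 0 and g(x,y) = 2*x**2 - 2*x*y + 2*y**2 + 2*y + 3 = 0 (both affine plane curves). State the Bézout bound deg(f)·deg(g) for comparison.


Common zeros: {(0, 1), (3, 0)}; count = 2; Bézout bound = 4.

deg(f) = 2, deg(g) = 2, so Bézout bound = 4.
Scan x ∈ F_7. For each x, list the y ∈ F_7 with f(x, y) ≡ 0 and those with g(x, y) ≡ 0 (mod 7); the common zeros in that column are the intersection.
  x = 0: f ≡ 0 at y ∈ {1}; g ≡ 0 at y ∈ {1, 5}; common: {1}.
  x = 1: f ≡ 0 at y ∈ {2, 5}; g ≡ 0 at y ∈ {1, 6}; common: ∅.
  x = 2: f ≡ 0 at y ∈ ∅; g ≡ 0 at y ∈ {4}; common: ∅.
  x = 3: f ≡ 0 at y ∈ {0, 3}; g ≡ 0 at y ∈ {0, 2}; common: {0}.
  x = 4: f ≡ 0 at y ∈ {4}; g ≡ 0 at y ∈ {0, 3}; common: ∅.
  x = 5: f ≡ 0 at y ∈ ∅; g ≡ 0 at y ∈ {5, 6}; common: ∅.
  x = 6: f ≡ 0 at y ∈ ∅; g ≡ 0 at y ∈ {2, 3}; common: ∅.
Collecting: common zeros = {(0, 1), (3, 0)}, so the count is 2.
Comparison with the Bézout bound: 2 ≤ 4 = deg(f)·deg(g), as expected for curves with no common component (the affine F_7-count falls short of the bound because intersections may lie at infinity, over extension fields, or carry multiplicity).


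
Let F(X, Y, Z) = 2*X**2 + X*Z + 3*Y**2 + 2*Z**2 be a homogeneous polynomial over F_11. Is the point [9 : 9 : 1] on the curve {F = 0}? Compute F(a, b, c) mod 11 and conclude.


F(9,9,1) ≡ 9 (mod 11); P is NOT on the curve.

Evaluate F(9, 9, 1) term-by-term (mod 11).
  2*X**2 ↦ 2·81·1·1 = 162
  X*Z ↦ 1·9·1·1 = 9
  3*Y**2 ↦ 3·1·81·1 = 243
  2*Z**2 ↦ 2·1·1·1 = 2
Sum: F(9, 9, 1) = (162) + (9) + (243) + (2) = 416.
Reducing mod 11: 416 ≡ 9 (mod 11).
Since F(a, b, c) ≡ 9 ≠ 0 (mod 11), P does NOT lie on the curve.


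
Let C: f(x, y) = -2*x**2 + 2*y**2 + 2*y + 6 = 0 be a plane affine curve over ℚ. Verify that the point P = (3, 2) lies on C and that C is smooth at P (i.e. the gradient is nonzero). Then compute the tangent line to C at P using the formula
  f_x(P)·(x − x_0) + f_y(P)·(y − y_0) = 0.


Tangent line at P: -12*x + 10*y + 16 = 0.

Step 1: f(3, 2) = 0, so P lies on C.
Step 2: partial derivatives
  f_x(x, y) = -4*x, f_y(x, y) = 4*y + 2.
  f_x(P) = -12, f_y(P) = 10 (gradient nonzero, so P is smooth).
Step 3: tangent line at P: -12·(x − 3) + 10·(y − 2) = 0.
Expanding: -12*x + 10*y + 16 = 0.


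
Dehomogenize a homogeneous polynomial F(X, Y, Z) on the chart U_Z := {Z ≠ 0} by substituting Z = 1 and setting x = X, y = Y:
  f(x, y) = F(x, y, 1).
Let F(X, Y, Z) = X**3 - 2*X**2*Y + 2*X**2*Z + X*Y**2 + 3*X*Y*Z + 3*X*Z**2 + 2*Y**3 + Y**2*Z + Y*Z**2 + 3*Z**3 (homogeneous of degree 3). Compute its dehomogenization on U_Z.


f(x, y) = x**3 - 2*x**2*y + 2*x**2 + x*y**2 + 3*x*y + 3*x + 2*y**3 + y**2 + y + 3

On U_Z we set Z = 1. Each monomial c·X^i·Y^j·Z^k in F becomes c·x^i·y^j·1^k = c·x^i·y^j.
Substituting Z = 1: F(X, Y, 1) = x**3 - 2*x**2*y + 2*x**2 + x*y**2 + 3*x*y + 3*x + 2*y**3 + y**2 + y + 3.
Note: deg(f) ≤ deg(F) = 3; strict inequality happens when F is divisible by Z (lost terms).


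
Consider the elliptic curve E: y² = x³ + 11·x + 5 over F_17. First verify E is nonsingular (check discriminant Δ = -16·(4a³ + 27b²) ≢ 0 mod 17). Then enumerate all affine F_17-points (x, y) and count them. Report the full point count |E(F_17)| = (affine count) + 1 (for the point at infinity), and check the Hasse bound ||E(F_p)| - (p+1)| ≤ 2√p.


Affine points = {(1, 0), (2, 1), (2, 16), (5, 7), (5, 10), (6, 7), (6, 10), (7, 0), (9, 0), (13, 4), (13, 13), (14, 8), (14, 9), (15, 3), (15, 14)}; affine count = 15; |E(F_17)| = 16.

Discriminant check: Δ ∝ 4a³ + 27b² = 4·11³ + 27·5² = 4·1331 + 27·25 ≡ 15 (mod 17). Nonzero ⇒ E is nonsingular.
For each x ∈ F_17, compute rhs = x³ + 11·x + 5 mod 17, then count y ∈ F_17 with y² ≡ rhs.
  x = 0: rhs = 5, matching y values: none (0 points).
  x = 1: rhs = 0, matching y values: 0 (1 points).
  x = 2: rhs = 1, matching y values: 1, 16 (2 points).
  x = 3: rhs = 14, matching y values: none (0 points).
  x = 4: rhs = 11, matching y values: none (0 points).
  x = 5: rhs = 15, matching y values: 7, 10 (2 points).
  x = 6: rhs = 15, matching y values: 7, 10 (2 points).
  x = 7: rhs = 0, matching y values: 0 (1 points).
  x = 8: rhs = 10, matching y values: none (0 points).
  x = 9: rhs = 0, matching y values: 0 (1 points).
  x = 10: rhs = 10, matching y values: none (0 points).
  x = 11: rhs = 12, matching y values: none (0 points).
  x = 12: rhs = 12, matching y values: none (0 points).
  x = 13: rhs = 16, matching y values: 4, 13 (2 points).
  x = 14: rhs = 13, matching y values: 8, 9 (2 points).
  x = 15: rhs = 9, matching y values: 3, 14 (2 points).
  x = 16: rhs = 10, matching y values: none (0 points).
Total affine count: 15.
Full point count |E(F_17)| = 15 + 1 = 16.
Hasse bound: |16 − (17+1)| = |-2| = 2 ≤ 2√17 ≈ 8.2462 ✓.


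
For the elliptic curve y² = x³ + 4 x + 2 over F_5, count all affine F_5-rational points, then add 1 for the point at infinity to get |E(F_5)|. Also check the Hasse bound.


Affine points = {(3, 1), (3, 4)}; affine count = 2; |E(F_5)| = 3.

Discriminant check: Δ ∝ 4a³ + 27b² = 4·4³ + 27·2² = 4·64 + 27·4 ≡ 4 (mod 5). Nonzero ⇒ E is nonsingular.
For each x ∈ F_5, compute rhs = x³ + 4·x + 2 mod 5, then count y ∈ F_5 with y² ≡ rhs.
  x = 0: rhs = 2, matching y values: none (0 points).
  x = 1: rhs = 2, matching y values: none (0 points).
  x = 2: rhs = 3, matching y values: none (0 points).
  x = 3: rhs = 1, matching y values: 1, 4 (2 points).
  x = 4: rhs = 2, matching y values: none (0 points).
Total affine count: 2.
Full point count |E(F_5)| = 2 + 1 = 3.
Hasse bound: |3 − (5+1)| = |-3| = 3 ≤ 2√5 ≈ 4.4721 ✓.


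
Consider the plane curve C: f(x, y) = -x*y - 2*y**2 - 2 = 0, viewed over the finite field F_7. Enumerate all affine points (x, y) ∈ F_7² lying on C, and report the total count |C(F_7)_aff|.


Affine F_7-points: {(2, 2), (2, 4), (3, 1), (4, 6), (5, 3), (5, 5)}; count = 6.

For each of the 49 pairs (x, y) ∈ F_7², evaluate f(x, y) mod 7. Record the zeros.
  x = 0: [0↦5, 1↦3, 2↦4, 3↦1, 4↦1, 5↦4, 6↦3]  zeros at y ∈ ∅
  x = 1: [0↦5, 1↦2, 2↦2, 3↦5, 4↦4, 5↦6, 6↦4]  zeros at y ∈ ∅
  x = 2: [0↦5, 1↦1, 2↦0, 3↦2, 4↦0, 5↦1, 6↦5]  zeros at y ∈ {2, 4}
  x = 3: [0↦5, 1↦0, 2↦5, 3↦6, 4↦3, 5↦3, 6↦6]  zeros at y ∈ {1}
  x = 4: [0↦5, 1↦6, 2↦3, 3↦3, 4↦6, 5↦5, 6↦0]  zeros at y ∈ {6}
  x = 5: [0↦5, 1↦5, 2↦1, 3↦0, 4↦2, 5↦0, 6↦1]  zeros at y ∈ {3, 5}
  x = 6: [0↦5, 1↦4, 2↦6, 3↦4, 4↦5, 5↦2, 6↦2]  zeros at y ∈ ∅
Collecting zeros: affine points = {(2, 2), (2, 4), (3, 1), (4, 6), (5, 3), (5, 5)}.
Total count |C(F_7)_aff| = 6.


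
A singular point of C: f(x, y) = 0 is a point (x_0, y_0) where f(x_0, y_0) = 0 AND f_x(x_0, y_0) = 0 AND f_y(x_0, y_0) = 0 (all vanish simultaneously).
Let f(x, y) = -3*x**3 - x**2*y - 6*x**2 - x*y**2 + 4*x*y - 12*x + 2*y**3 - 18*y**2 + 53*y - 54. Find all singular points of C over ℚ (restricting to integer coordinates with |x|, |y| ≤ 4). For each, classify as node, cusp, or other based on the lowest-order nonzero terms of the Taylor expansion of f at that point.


Singular points: {(-1, 3)}; classification: cusp.

Compute partial derivatives:
  f_x = -9*x**2 - 2*x*y - 12*x - y**2 + 4*y - 12.
  f_y = -x**2 - 2*x*y + 4*x + 6*y**2 - 36*y + 53.
Scan x_0 ∈ {−4, ..., 4}. For each x_0, f_y(x_0, y) is a polynomial in y; find its integer roots y ∈ {−4, ..., 4}, then test f_x and f at those candidates.
  x = -4: f_y(-4, y) = 6*y**2 - 28*y + 21; no integer root y with |y| ≤ 4.
  x = -3: f_y(-3, y) = 6*y**2 - 30*y + 32; no integer root y with |y| ≤ 4.
  x = -2: f_y(-2, y) = 6*y**2 - 32*y + 41; no integer root y with |y| ≤ 4.
  x = -1: f_y(-1, y) = 6*y**2 - 34*y + 48; vanishes at y ∈ {3}. (-1, 3): f_x = 0, f = 0 — SINGULAR.
  x = 0: f_y(0, y) = 6*y**2 - 36*y + 53; no integer root y with |y| ≤ 4.
  x = 1: f_y(1, y) = 6*y**2 - 38*y + 56; vanishes at y ∈ {4}. (1, 4): f_x = -41 ≠ 0.
  x = 2: f_y(2, y) = 6*y**2 - 40*y + 57; no integer root y with |y| ≤ 4.
  x = 3: f_y(3, y) = 6*y**2 - 42*y + 56; no integer root y with |y| ≤ 4.
  x = 4: f_y(4, y) = 6*y**2 - 44*y + 53; no integer root y with |y| ≤ 4.
Only singular point on the grid: (-1, 3).
Classify: substitute x = -1 + u, y = 3 + v and expand: f = -3*u**3 - u**2*v - u*v**2 + 2*v**3 + v**2.
No constant or linear terms (consistent with a singular point). Quadratic part: v**2. Cubic part: -3*u**3 - u**2*v - u*v**2 + 2*v**3.
The quadratic part v**2 is a perfect square, so there is a single (double) tangent line v = 0, i.e. y = 3. Restricting the cubic part to that line (v = 0) leaves -3*u**3 ≠ 0, so f is not divisible by v and the branch is v² ≈ 3*u**3 to lowest order — this is a cusp.
Classification: cusp.


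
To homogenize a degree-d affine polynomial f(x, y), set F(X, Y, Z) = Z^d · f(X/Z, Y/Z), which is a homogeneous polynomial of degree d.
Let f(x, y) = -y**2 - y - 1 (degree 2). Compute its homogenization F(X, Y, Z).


F(X, Y, Z) = -Y**2 - Y*Z - Z**2

deg(f) = 2.
Substitute x = X/Z, y = Y/Z into f, then multiply by Z^2.
  monomial -1·x^0·y^2 ↦ -1·X^0·Y^2·Z^0.
  monomial -1·x^0·y^1 ↦ -1·X^0·Y^1·Z^1.
  monomial -1·x^0·y^0 ↦ -1·X^0·Y^0·Z^2.
Collecting: F(X, Y, Z) = -Y**2 - Y*Z - Z**2.


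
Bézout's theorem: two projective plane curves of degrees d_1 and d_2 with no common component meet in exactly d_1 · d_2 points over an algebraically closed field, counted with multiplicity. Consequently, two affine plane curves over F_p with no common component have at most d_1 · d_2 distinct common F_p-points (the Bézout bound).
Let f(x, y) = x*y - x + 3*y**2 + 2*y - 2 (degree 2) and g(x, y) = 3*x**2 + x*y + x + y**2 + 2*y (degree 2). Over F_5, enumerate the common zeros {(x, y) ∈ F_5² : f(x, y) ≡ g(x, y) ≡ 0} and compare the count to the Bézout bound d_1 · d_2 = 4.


Common zeros: {(2, 3), (3, 0)}; count = 2; Bézout bound = 4.

deg(f) = 2, deg(g) = 2, so Bézout bound = 4.
Scan x ∈ F_5. For each x, list the y ∈ F_5 with f(x, y) ≡ 0 and those with g(x, y) ≡ 0 (mod 5); the common zeros in that column are the intersection.
  x = 0: f ≡ 0 at y ∈ ∅; g ≡ 0 at y ∈ {0, 3}; common: ∅.
  x = 1: f ≡ 0 at y ∈ {2}; g ≡ 0 at y ∈ ∅; common: ∅.
  x = 2: f ≡ 0 at y ∈ {3, 4}; g ≡ 0 at y ∈ {3}; common: {3}.
  x = 3: f ≡ 0 at y ∈ {0}; g ≡ 0 at y ∈ {0}; common: {0}.
  x = 4: f ≡ 0 at y ∈ ∅; g ≡ 0 at y ∈ ∅; common: ∅.
Collecting: common zeros = {(2, 3), (3, 0)}, so the count is 2.
Comparison with the Bézout bound: 2 ≤ 4 = deg(f)·deg(g), as expected for curves with no common component (the affine F_5-count falls short of the bound because intersections may lie at infinity, over extension fields, or carry multiplicity).


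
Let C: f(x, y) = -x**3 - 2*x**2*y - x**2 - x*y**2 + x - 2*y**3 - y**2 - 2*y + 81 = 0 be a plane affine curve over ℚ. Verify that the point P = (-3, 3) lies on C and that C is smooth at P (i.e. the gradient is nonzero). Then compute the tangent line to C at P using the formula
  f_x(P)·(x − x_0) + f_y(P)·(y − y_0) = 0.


Tangent line at P: 7*x - 62*y + 207 = 0.

Step 1: f(-3, 3) = 0, so P lies on C.
Step 2: partial derivatives
  f_x(x, y) = -3*x**2 - 4*x*y - 2*x - y**2 + 1, f_y(x, y) = -2*x**2 - 2*x*y - 6*y**2 - 2*y - 2.
  f_x(P) = 7, f_y(P) = -62 (gradient nonzero, so P is smooth).
Step 3: tangent line at P: 7·(x − -3) + -62·(y − 3) = 0.
Expanding: 7*x - 62*y + 207 = 0.


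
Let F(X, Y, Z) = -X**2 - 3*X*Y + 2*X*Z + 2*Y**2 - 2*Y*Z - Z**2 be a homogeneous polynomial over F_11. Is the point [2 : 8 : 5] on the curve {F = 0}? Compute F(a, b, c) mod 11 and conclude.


F(2,8,5) ≡ 2 (mod 11); P is NOT on the curve.

Evaluate F(2, 8, 5) term-by-term (mod 11).
  -X**2 ↦ -1·4·1·1 = -4
  -3*X*Y ↦ -3·2·8·1 = -48
  2*X*Z ↦ 2·2·1·5 = 20
  2*Y**2 ↦ 2·1·64·1 = 128
  -2*Y*Z ↦ -2·1·8·5 = -80
  -Z**2 ↦ -1·1·1·25 = -25
Sum: F(2, 8, 5) = (-4) + (-48) + (20) + (128) + (-80) + (-25) = -9.
Reducing mod 11: -9 ≡ 2 (mod 11).
Since F(a, b, c) ≡ 2 ≠ 0 (mod 11), P does NOT lie on the curve.


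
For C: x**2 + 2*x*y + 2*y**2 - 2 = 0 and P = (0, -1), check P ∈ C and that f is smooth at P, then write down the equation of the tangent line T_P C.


Tangent line at P: -2*x - 4*y - 4 = 0.

Step 1: f(0, -1) = 0, so P lies on C.
Step 2: partial derivatives
  f_x(x, y) = 2*x + 2*y, f_y(x, y) = 2*x + 4*y.
  f_x(P) = -2, f_y(P) = -4 (gradient nonzero, so P is smooth).
Step 3: tangent line at P: -2·(x − 0) + -4·(y − -1) = 0.
Expanding: -2*x - 4*y - 4 = 0.


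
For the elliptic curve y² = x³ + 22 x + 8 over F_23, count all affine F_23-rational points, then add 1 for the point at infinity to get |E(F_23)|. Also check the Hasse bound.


Affine points = {(0, 10), (0, 13), (1, 10), (1, 13), (3, 3), (3, 20), (5, 6), (5, 17), (8, 11), (8, 12), (10, 3), (10, 20), (14, 1), (14, 22), (18, 7), (18, 16), (21, 5), (21, 18), (22, 10), (22, 13)}; affine count = 20; |E(F_23)| = 21.

Discriminant check: Δ ∝ 4a³ + 27b² = 4·22³ + 27·8² = 4·10648 + 27·64 ≡ 22 (mod 23). Nonzero ⇒ E is nonsingular.
For each x ∈ F_23, compute rhs = x³ + 22·x + 8 mod 23, then count y ∈ F_23 with y² ≡ rhs.
  x = 0: rhs = 8, matching y values: 10, 13 (2 points).
  x = 1: rhs = 8, matching y values: 10, 13 (2 points).
  x = 2: rhs = 14, matching y values: none (0 points).
  x = 3: rhs = 9, matching y values: 3, 20 (2 points).
  x = 4: rhs = 22, matching y values: none (0 points).
  x = 5: rhs = 13, matching y values: 6, 17 (2 points).
  x = 6: rhs = 11, matching y values: none (0 points).
  x = 7: rhs = 22, matching y values: none (0 points).
  x = 8: rhs = 6, matching y values: 11, 12 (2 points).
  x = 9: rhs = 15, matching y values: none (0 points).
  x = 10: rhs = 9, matching y values: 3, 20 (2 points).
  x = 11: rhs = 17, matching y values: none (0 points).
  x = 12: rhs = 22, matching y values: none (0 points).
  x = 13: rhs = 7, matching y values: none (0 points).
  x = 14: rhs = 1, matching y values: 1, 22 (2 points).
  x = 15: rhs = 10, matching y values: none (0 points).
  x = 16: rhs = 17, matching y values: none (0 points).
  x = 17: rhs = 5, matching y values: none (0 points).
  x = 18: rhs = 3, matching y values: 7, 16 (2 points).
  x = 19: rhs = 17, matching y values: none (0 points).
  x = 20: rhs = 7, matching y values: none (0 points).
  x = 21: rhs = 2, matching y values: 5, 18 (2 points).
  x = 22: rhs = 8, matching y values: 10, 13 (2 points).
Total affine count: 20.
Full point count |E(F_23)| = 20 + 1 = 21.
Hasse bound: |21 − (23+1)| = |-3| = 3 ≤ 2√23 ≈ 9.5917 ✓.


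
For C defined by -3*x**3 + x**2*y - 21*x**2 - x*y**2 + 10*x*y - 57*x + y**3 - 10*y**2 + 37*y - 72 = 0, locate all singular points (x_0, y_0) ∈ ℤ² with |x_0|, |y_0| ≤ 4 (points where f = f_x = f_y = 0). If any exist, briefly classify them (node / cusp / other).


Singular points: {(-2, 3)}; classification: cusp.

Compute partial derivatives:
  f_x = -9*x**2 + 2*x*y - 42*x - y**2 + 10*y - 57.
  f_y = x**2 - 2*x*y + 10*x + 3*y**2 - 20*y + 37.
Scan x_0 ∈ {−4, ..., 4}. For each x_0, f_y(x_0, y) is a polynomial in y; find its integer roots y ∈ {−4, ..., 4}, then test f_x and f at those candidates.
  x = -4: f_y(-4, y) = 3*y**2 - 12*y + 13; no integer root y with |y| ≤ 4.
  x = -3: f_y(-3, y) = 3*y**2 - 14*y + 16; vanishes at y ∈ {2}. (-3, 2): f_x = -8 ≠ 0.
  x = -2: f_y(-2, y) = 3*y**2 - 16*y + 21; vanishes at y ∈ {3}. (-2, 3): f_x = 0, f = 0 — SINGULAR.
  x = -1: f_y(-1, y) = 3*y**2 - 18*y + 28; no integer root y with |y| ≤ 4.
  x = 0: f_y(0, y) = 3*y**2 - 20*y + 37; no integer root y with |y| ≤ 4.
  x = 1: f_y(1, y) = 3*y**2 - 22*y + 48; no integer root y with |y| ≤ 4.
  x = 2: f_y(2, y) = 3*y**2 - 24*y + 61; no integer root y with |y| ≤ 4.
  x = 3: f_y(3, y) = 3*y**2 - 26*y + 76; no integer root y with |y| ≤ 4.
  x = 4: f_y(4, y) = 3*y**2 - 28*y + 93; no integer root y with |y| ≤ 4.
Only singular point on the grid: (-2, 3).
Classify: substitute x = -2 + u, y = 3 + v and expand: f = -3*u**3 + u**2*v - u*v**2 + v**3 + v**2.
No constant or linear terms (consistent with a singular point). Quadratic part: v**2. Cubic part: -3*u**3 + u**2*v - u*v**2 + v**3.
The quadratic part v**2 is a perfect square, so there is a single (double) tangent line v = 0, i.e. y = 3. Restricting the cubic part to that line (v = 0) leaves -3*u**3 ≠ 0, so f is not divisible by v and the branch is v² ≈ 3*u**3 to lowest order — this is a cusp.
Classification: cusp.
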